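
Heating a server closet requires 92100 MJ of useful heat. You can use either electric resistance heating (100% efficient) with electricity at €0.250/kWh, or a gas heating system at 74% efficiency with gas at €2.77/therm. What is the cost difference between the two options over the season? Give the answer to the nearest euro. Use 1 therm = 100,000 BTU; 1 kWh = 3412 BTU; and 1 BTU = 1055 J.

Heat load = 92100 MJ = 92,100,000,000 J / 1055 = 87,298,578 BTU
Gas: input = 87,298,578 / 0.74 = 117,971,052 BTU = 1,180 therm → 1,180 × €2.77 = €3,267.80
Electric: 87,298,578 BTU / 3412 = 25,590 kWh → × €0.250 = €6,396.44
Difference = |€3,267.80 − €6,396.44| = €3,128.64 ≈ €3129

€3129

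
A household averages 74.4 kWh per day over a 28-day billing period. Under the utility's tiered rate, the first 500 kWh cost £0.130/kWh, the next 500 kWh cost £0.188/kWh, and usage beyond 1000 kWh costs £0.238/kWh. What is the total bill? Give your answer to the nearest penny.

£416.80

Usage = 74.4 kWh/day × 28 days = 2083.2 kWh
First 500 kWh × £0.130 = £65.00
Next 500 kWh × £0.188 = £94.00
Remaining 1083.2 kWh × £0.238 = £257.80
Total = £416.80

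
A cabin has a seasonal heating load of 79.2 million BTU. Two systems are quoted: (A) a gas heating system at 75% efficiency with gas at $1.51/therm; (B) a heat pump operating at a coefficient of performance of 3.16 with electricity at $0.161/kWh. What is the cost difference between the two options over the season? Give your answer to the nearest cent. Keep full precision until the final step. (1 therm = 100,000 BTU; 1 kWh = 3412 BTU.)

$411.91

Heat load = 79.2 × 10⁶ BTU = 79,200,000 BTU
Gas: input = 79,200,000 / 0.75 = 105,600,000 BTU = 1,056 therm → 1,056 × $1.51 = $1,594.56
Heat pump: 79,200,000 BTU / 3412 = 23,210 kWh heat; / 3.16 = 7,346 kWh in → × $0.161 = $1,182.65
Difference = |$1,594.56 − $1,182.65| = $411.91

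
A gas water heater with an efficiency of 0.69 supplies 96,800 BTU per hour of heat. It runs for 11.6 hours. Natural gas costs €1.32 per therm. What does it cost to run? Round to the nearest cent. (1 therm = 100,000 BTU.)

Heat delivered = 96,800 BTU/h × 11.6 h = 1,122,880 BTU
Gas input = 1,122,880 / 0.69 = 1,627,362 BTU
= 1,627,362 / 100,000 = 16.27 therm
Cost = 16.27 × €1.32/therm = €21.48

€21.48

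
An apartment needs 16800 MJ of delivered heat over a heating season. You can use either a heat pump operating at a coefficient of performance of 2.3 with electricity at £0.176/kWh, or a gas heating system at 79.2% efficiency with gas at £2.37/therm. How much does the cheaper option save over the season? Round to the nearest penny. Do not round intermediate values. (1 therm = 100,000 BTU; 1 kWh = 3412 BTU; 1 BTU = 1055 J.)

Heat load = 16800 MJ = 16,800,000,000 J / 1055 = 15,924,171 BTU
Gas: input = 15,924,171 / 0.792 = 20,106,276 BTU = 201.1 therm → 201.1 × £2.37 = £476.52
Heat pump: 15,924,171 BTU / 3412 = 4,667 kWh heat; / 2.3 = 2,029 kWh in → × £0.176 = £357.14
Difference = |£476.52 − £357.14| = £119.38

£119.38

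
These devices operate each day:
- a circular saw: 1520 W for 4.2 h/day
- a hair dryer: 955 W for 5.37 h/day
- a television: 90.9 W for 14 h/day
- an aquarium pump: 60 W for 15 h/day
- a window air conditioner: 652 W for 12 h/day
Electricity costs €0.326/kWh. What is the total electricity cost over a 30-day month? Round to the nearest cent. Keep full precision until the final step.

circular saw: 1520 W × 4.2 h × 30 d = 191,520 Wh = 191.5 kWh
hair dryer: 955 W × 5.37 h × 30 d = 153,850 Wh = 153.9 kWh
television: 90.9 W × 14 h × 30 d = 38,178 Wh = 38.18 kWh
aquarium pump: 60 W × 15 h × 30 d = 27,000 Wh = 27 kWh
window air conditioner: 652 W × 12 h × 30 d = 234,720 Wh = 234.7 kWh
Total energy = 191.5 + 153.9 + 38.18 + 27 + 234.7 = 645.3 kWh
Cost = 645.3 kWh × €0.326 = €210.36

€210.36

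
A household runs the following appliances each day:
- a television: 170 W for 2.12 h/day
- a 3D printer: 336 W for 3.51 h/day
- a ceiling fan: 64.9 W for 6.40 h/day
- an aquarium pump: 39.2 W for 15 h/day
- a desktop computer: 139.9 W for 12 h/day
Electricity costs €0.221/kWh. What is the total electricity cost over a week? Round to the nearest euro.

€7

television: 170 W × 2.12 h × 7 d = 2,523 Wh = 2.523 kWh
3D printer: 336 W × 3.51 h × 7 d = 8,256 Wh = 8.256 kWh
ceiling fan: 64.9 W × 6.40 h × 7 d = 2,908 Wh = 2.908 kWh
aquarium pump: 39.2 W × 15 h × 7 d = 4,116 Wh = 4.116 kWh
desktop computer: 139.9 W × 12 h × 7 d = 11,752 Wh = 11.75 kWh
Total energy = 2.523 + 8.256 + 2.908 + 4.116 + 11.75 = 29.55 kWh
Cost = 29.55 kWh × €0.221 = €6.53 ≈ €7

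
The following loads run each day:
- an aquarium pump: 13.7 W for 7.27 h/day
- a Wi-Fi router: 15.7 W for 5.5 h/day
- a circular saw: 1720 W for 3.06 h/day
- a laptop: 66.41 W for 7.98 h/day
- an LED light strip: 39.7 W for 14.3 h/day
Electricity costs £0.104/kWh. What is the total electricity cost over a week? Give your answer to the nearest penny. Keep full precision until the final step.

£4.77

aquarium pump: 13.7 W × 7.27 h × 7 d = 697 Wh = 0.6972 kWh
Wi-Fi router: 15.7 W × 5.5 h × 7 d = 604 Wh = 0.6044 kWh
circular saw: 1720 W × 3.06 h × 7 d = 36,842 Wh = 36.84 kWh
laptop: 66.41 W × 7.98 h × 7 d = 3,710 Wh = 3.71 kWh
LED light strip: 39.7 W × 14.3 h × 7 d = 3,974 Wh = 3.974 kWh
Total energy = 0.6972 + 0.6044 + 36.84 + 3.71 + 3.974 = 45.83 kWh
Cost = 45.83 kWh × £0.104 = £4.77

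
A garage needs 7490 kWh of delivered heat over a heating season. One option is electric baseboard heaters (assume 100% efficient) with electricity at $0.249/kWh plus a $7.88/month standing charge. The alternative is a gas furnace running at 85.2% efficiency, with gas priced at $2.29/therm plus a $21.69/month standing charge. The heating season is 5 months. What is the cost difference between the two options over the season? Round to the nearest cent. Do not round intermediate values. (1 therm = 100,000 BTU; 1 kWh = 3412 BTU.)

$1109.07

Heat load = 7490 kWh × 3412 = 25,555,880 BTU
Gas: input = 25,555,880 / 0.852 = 29,995,164 BTU = 300 therm → 300 × $2.29 = $686.89; + 5 × $21.69 standing = $795.34
Electric: 25,555,880 BTU / 3412 = 7,490 kWh → × $0.249 = $1,865.01; + 5 × $7.88 standing = $1,904.41
Difference = |$795.34 − $1,904.41| = $1,109.07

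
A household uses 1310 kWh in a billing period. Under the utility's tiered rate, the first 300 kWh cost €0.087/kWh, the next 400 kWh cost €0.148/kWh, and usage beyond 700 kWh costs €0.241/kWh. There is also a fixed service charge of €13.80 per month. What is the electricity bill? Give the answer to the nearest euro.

First 300 kWh × €0.087 = €26.10
Next 400 kWh × €0.148 = €59.20
Remaining 610 kWh × €0.241 = €147.01
Energy charge = €232.31; + service €13.80 = €246.11 ≈ €246

€246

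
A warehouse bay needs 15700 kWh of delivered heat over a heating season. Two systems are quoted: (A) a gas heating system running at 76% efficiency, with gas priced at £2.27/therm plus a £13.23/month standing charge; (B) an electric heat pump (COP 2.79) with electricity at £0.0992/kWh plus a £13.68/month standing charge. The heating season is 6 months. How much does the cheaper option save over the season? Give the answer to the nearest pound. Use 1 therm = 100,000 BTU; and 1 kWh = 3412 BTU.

Heat load = 15700 kWh × 3412 = 53,568,400 BTU
Gas: input = 53,568,400 / 0.76 = 70,484,737 BTU = 704.8 therm → 704.8 × £2.27 = £1,600.00; + 6 × £13.23 standing = £1,679.38
Heat pump: 53,568,400 BTU / 3412 = 15,700 kWh heat; / 2.79 = 5,627 kWh in → × £0.0992 = £558.22; + 6 × £13.68 standing = £640.30
Difference = |£1,679.38 − £640.30| = £1,039.08 ≈ £1039

£1039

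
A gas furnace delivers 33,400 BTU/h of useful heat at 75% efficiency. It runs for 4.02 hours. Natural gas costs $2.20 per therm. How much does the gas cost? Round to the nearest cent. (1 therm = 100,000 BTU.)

Heat delivered = 33,400 BTU/h × 4.02 h = 134,268 BTU
Gas input = 134,268 / 0.75 = 179,024 BTU
= 179,024 / 100,000 = 1.79 therm
Cost = 1.79 × $2.20/therm = $3.94

$3.94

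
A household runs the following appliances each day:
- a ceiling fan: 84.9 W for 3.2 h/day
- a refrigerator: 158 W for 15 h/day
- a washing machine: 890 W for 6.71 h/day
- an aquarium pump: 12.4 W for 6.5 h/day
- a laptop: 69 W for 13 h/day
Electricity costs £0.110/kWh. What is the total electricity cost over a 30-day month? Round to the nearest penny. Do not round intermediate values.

£31.65

ceiling fan: 84.9 W × 3.2 h × 30 d = 8,150 Wh = 8.15 kWh
refrigerator: 158 W × 15 h × 30 d = 71,100 Wh = 71.1 kWh
washing machine: 890 W × 6.71 h × 30 d = 179,157 Wh = 179.2 kWh
aquarium pump: 12.4 W × 6.5 h × 30 d = 2,418 Wh = 2.418 kWh
laptop: 69 W × 13 h × 30 d = 26,910 Wh = 26.91 kWh
Total energy = 8.15 + 71.1 + 179.2 + 2.418 + 26.91 = 287.7 kWh
Cost = 287.7 kWh × £0.110 = £31.65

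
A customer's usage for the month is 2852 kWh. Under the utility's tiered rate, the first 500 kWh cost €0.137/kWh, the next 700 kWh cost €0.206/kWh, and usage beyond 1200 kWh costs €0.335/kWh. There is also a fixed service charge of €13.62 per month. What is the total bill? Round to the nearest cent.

First 500 kWh × €0.137 = €68.50
Next 700 kWh × €0.206 = €144.20
Remaining 1652 kWh × €0.335 = €553.42
Energy charge = €766.12; + service €13.62 = €779.74

€779.74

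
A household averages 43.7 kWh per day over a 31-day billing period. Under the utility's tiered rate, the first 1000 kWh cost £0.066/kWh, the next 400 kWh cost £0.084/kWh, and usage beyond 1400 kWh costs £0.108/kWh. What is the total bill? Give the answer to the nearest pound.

Usage = 43.7 kWh/day × 31 days = 1354.7 kWh
First 1000 kWh × £0.066 = £66.00
Next 354.7 kWh × £0.084 = £29.79
Remaining tier: 0 kWh (not reached)
Total = £95.79 ≈ £96

£96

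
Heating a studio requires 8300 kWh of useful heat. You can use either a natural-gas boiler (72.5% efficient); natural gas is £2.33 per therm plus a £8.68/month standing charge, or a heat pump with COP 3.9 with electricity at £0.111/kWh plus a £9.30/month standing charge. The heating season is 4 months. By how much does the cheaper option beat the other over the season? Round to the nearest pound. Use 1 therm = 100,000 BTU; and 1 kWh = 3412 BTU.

Heat load = 8300 kWh × 3412 = 28,319,600 BTU
Gas: input = 28,319,600 / 0.725 = 39,061,517 BTU = 390.6 therm → 390.6 × £2.33 = £910.13; + 4 × £8.68 standing = £944.85
Heat pump: 28,319,600 BTU / 3412 = 8,300 kWh heat; / 3.9 = 2,128 kWh in → × £0.111 = £236.23; + 4 × £9.30 standing = £273.43
Difference = |£944.85 − £273.43| = £671.42 ≈ £671

£671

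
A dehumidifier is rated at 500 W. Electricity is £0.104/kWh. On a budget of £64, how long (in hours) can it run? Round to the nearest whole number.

1231 h

Energy budget = £64 / £0.104 per kWh = 615.4 kWh = 615,385 Wh
Runtime = 615,385 Wh / 500 W = 1,231 h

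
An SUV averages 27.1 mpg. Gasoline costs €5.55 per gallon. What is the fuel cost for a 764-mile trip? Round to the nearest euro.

Fuel = 764 mi / 27.1 mpg = 28.19 gal
Cost = 28.19 gal × €5.55/gal = €156.46 ≈ €156

€156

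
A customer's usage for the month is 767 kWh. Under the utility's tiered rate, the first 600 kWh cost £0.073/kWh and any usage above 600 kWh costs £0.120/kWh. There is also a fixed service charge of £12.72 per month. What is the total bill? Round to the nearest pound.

First 600 kWh × £0.073 = £43.80
Remaining 167 kWh × £0.120 = £20.04
Energy charge = £63.84; + service £12.72 = £76.56 ≈ £77

£77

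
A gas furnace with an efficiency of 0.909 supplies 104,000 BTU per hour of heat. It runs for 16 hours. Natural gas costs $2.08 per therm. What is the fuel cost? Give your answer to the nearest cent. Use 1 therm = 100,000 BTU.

$38.08

Heat delivered = 104,000 BTU/h × 16 h = 1,664,000 BTU
Gas input = 1,664,000 / 0.909 = 1,830,583 BTU
= 1,830,583 / 100,000 = 18.31 therm
Cost = 18.31 × $2.08/therm = $38.08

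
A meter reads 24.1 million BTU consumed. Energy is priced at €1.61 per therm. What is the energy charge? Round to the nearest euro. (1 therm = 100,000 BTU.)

€388

24.1 million BTU × (10 therm/million BTU) = 241 therm
Cost = 241 therm × €1.61/therm = €388.01 ≈ €388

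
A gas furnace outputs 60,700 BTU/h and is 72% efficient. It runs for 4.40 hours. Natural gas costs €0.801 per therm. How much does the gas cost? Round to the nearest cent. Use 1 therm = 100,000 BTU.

€2.97

Heat delivered = 60,700 BTU/h × 4.40 h = 267,080 BTU
Gas input = 267,080 / 0.72 = 370,944 BTU
= 370,944 / 100,000 = 3.709 therm
Cost = 3.709 × €0.801/therm = €2.97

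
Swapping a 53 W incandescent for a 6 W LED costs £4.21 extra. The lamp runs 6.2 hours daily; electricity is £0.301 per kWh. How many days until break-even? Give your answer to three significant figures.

Power saved = 53 − 6 = 47 W
Daily energy saved = 47 W × 6.2 h = 291.4 Wh = 0.2914 kWh
Daily savings = 0.2914 × £0.301 = £0.0877
Payback = £4.21 / £0.0877 per day = 48 days

48 days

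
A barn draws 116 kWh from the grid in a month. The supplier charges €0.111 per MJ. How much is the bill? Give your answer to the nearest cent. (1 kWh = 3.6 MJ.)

€46.35

116 kWh × (3.6 MJ/kWh) = 417.6 MJ
Cost = 417.6 MJ × €0.111/MJ = €46.35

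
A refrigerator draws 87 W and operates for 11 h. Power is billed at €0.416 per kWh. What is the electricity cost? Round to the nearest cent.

€0.40

Energy = 87 W × 11 h = 957 Wh = 0.957 kWh
Cost = 0.957 kWh × €0.416/kWh = €0.40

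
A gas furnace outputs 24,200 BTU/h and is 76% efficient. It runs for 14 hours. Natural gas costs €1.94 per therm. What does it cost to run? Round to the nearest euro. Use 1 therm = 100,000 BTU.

€9

Heat delivered = 24,200 BTU/h × 14 h = 338,800 BTU
Gas input = 338,800 / 0.76 = 445,789 BTU
= 445,789 / 100,000 = 4.458 therm
Cost = 4.458 × €1.94/therm = €8.65 ≈ €9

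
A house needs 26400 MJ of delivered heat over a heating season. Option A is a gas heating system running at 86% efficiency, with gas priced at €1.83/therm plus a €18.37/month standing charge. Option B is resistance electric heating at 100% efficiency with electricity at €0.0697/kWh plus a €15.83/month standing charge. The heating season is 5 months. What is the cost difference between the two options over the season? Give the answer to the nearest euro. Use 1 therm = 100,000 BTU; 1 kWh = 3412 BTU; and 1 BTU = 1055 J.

€34

Heat load = 26400 MJ = 26,400,000,000 J / 1055 = 25,023,697 BTU
Gas: input = 25,023,697 / 0.860 = 29,097,322 BTU = 291 therm → 291 × €1.83 = €532.48; + 5 × €18.37 standing = €624.33
Electric: 25,023,697 BTU / 3412 = 7,334 kWh → × €0.0697 = €511.18; + 5 × €15.83 standing = €590.33
Difference = |€624.33 − €590.33| = €34.00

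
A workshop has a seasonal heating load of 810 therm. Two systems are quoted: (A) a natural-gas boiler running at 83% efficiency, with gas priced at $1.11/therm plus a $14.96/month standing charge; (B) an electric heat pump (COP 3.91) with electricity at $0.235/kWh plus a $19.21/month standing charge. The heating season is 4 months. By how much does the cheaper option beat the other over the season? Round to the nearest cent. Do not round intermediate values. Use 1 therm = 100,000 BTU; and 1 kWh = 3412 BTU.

$360.56

Heat load = 810 therm × 100,000 = 81,000,000 BTU
Gas: input = 81,000,000 / 0.83 = 97,590,361 BTU = 975.9 therm → 975.9 × $1.11 = $1,083.25; + 4 × $14.96 standing = $1,143.09
Heat pump: 81,000,000 BTU / 3412 = 23,740 kWh heat; / 3.91 = 6,072 kWh in → × $0.235 = $1,426.81; + 4 × $19.21 standing = $1,503.65
Difference = |$1,143.09 − $1,503.65| = $360.56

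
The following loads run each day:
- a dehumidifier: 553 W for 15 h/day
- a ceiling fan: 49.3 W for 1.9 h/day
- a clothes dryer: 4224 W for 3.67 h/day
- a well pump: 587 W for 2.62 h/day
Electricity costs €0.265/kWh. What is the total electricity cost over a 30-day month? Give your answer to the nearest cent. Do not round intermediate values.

€202.16

dehumidifier: 553 W × 15 h × 30 d = 248,850 Wh = 248.8 kWh
ceiling fan: 49.3 W × 1.9 h × 30 d = 2,810 Wh = 2.81 kWh
clothes dryer: 4224 W × 3.67 h × 30 d = 465,062 Wh = 465.1 kWh
well pump: 587 W × 2.62 h × 30 d = 46,138 Wh = 46.14 kWh
Total energy = 248.8 + 2.81 + 465.1 + 46.14 = 762.9 kWh
Cost = 762.9 kWh × €0.265 = €202.16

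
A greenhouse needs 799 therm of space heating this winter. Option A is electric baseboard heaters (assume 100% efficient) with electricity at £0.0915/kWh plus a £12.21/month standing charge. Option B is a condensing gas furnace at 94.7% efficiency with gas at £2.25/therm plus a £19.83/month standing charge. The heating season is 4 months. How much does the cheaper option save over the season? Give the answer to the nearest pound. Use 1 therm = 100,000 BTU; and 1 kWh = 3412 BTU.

Heat load = 799 therm × 100,000 = 79,900,000 BTU
Gas: input = 79,900,000 / 0.947 = 84,371,700 BTU = 843.7 therm → 843.7 × £2.25 = £1,898.36; + 4 × £19.83 standing = £1,977.68
Electric: 79,900,000 BTU / 3412 = 23,420 kWh → × £0.0915 = £2,142.69; + 4 × £12.21 standing = £2,191.53
Difference = |£1,977.68 − £2,191.53| = £213.84 ≈ £214

£214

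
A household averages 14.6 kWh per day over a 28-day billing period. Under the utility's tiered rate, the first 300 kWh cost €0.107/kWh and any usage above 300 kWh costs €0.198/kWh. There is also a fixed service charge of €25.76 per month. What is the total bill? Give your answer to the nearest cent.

Usage = 14.6 kWh/day × 28 days = 408.8 kWh
First 300 kWh × €0.107 = €32.10
Remaining 108.8 kWh × €0.198 = €21.54
Energy charge = €53.64; + service €25.76 = €79.40

€79.40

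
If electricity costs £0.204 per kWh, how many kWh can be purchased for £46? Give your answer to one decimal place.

225.5 kWh

£46 / £0.204 per kWh = 225.5 kWh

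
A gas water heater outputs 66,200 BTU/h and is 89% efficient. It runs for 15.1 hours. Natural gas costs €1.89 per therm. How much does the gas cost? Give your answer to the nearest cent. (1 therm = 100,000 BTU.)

Heat delivered = 66,200 BTU/h × 15.1 h = 999,620 BTU
Gas input = 999,620 / 0.890 = 1,123,169 BTU
= 1,123,169 / 100,000 = 11.23 therm
Cost = 11.23 × €1.89/therm = €21.23

€21.23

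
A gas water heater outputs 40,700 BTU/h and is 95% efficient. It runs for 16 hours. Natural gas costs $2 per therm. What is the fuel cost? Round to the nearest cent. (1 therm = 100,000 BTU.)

Heat delivered = 40,700 BTU/h × 16 h = 651,200 BTU
Gas input = 651,200 / 0.95 = 685,474 BTU
= 685,474 / 100,000 = 6.855 therm
Cost = 6.855 × $2/therm = $13.71

$13.71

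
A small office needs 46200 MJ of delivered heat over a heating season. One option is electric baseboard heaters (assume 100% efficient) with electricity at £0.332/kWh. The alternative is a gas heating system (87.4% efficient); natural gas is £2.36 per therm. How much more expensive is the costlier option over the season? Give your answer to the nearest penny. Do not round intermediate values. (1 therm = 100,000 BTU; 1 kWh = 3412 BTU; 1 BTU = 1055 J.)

Heat load = 46200 MJ = 46,200,000,000 J / 1055 = 43,791,469 BTU
Gas: input = 43,791,469 / 0.874 = 50,104,656 BTU = 501 therm → 501 × £2.36 = £1,182.47
Electric: 43,791,469 BTU / 3412 = 12,830 kWh → × £0.332 = £4,261.07
Difference = |£1,182.47 − £4,261.07| = £3,078.60

£3078.60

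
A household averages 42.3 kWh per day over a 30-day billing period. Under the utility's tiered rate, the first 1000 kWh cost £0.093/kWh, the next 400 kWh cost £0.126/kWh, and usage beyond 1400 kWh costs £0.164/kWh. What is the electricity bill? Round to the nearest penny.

£126.89

Usage = 42.3 kWh/day × 30 days = 1269 kWh
First 1000 kWh × £0.093 = £93.00
Next 269 kWh × £0.126 = £33.89
Remaining tier: 0 kWh (not reached)
Total = £126.89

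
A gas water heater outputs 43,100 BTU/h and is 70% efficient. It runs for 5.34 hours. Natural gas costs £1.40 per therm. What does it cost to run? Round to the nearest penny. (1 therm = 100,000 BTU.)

£4.60

Heat delivered = 43,100 BTU/h × 5.34 h = 230,154 BTU
Gas input = 230,154 / 0.70 = 328,791 BTU
= 328,791 / 100,000 = 3.288 therm
Cost = 3.288 × £1.40/therm = £4.60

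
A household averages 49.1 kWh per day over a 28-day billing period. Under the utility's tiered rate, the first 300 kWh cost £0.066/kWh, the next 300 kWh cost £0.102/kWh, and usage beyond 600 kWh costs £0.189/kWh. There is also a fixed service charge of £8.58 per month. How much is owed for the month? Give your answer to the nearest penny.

£205.42

Usage = 49.1 kWh/day × 28 days = 1374.8 kWh
First 300 kWh × £0.066 = £19.80
Next 300 kWh × £0.102 = £30.60
Remaining 774.8 kWh × £0.189 = £146.44
Energy charge = £196.84; + service £8.58 = £205.42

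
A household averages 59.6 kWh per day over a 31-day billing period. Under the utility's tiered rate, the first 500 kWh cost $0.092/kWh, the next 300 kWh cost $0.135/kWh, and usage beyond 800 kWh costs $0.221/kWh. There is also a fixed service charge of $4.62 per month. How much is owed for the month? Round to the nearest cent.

$322.64

Usage = 59.6 kWh/day × 31 days = 1847.6 kWh
First 500 kWh × $0.092 = $46.00
Next 300 kWh × $0.135 = $40.50
Remaining 1047.6 kWh × $0.221 = $231.52
Energy charge = $318.02; + service $4.62 = $322.64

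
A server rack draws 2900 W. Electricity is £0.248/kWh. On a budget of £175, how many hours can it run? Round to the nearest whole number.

243 h

Energy budget = £175 / £0.248 per kWh = 705.6 kWh = 705,645 Wh
Runtime = 705,645 Wh / 2900 W = 243.3 h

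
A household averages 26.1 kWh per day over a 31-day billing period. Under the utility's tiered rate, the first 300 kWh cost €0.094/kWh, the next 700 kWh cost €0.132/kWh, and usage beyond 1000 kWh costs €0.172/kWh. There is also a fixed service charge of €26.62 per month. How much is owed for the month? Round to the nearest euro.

Usage = 26.1 kWh/day × 31 days = 809.1 kWh
First 300 kWh × €0.094 = €28.20
Next 509.1 kWh × €0.132 = €67.20
Remaining tier: 0 kWh (not reached)
Energy charge = €95.40; + service €26.62 = €122.02 ≈ €122

€122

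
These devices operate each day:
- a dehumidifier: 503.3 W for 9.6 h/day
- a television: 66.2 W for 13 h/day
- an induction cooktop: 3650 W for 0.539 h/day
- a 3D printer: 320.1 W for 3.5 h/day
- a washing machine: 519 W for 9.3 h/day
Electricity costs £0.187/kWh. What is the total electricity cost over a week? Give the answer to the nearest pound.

dehumidifier: 503.3 W × 9.6 h × 7 d = 33,822 Wh = 33.82 kWh
television: 66.2 W × 13 h × 7 d = 6,024 Wh = 6.024 kWh
induction cooktop: 3650 W × 0.539 h × 7 d = 13,771 Wh = 13.77 kWh
3D printer: 320.1 W × 3.5 h × 7 d = 7,842 Wh = 7.842 kWh
washing machine: 519 W × 9.3 h × 7 d = 33,787 Wh = 33.79 kWh
Total energy = 33.82 + 6.024 + 13.77 + 7.842 + 33.79 = 95.25 kWh
Cost = 95.25 kWh × £0.187 = £17.81 ≈ £18

£18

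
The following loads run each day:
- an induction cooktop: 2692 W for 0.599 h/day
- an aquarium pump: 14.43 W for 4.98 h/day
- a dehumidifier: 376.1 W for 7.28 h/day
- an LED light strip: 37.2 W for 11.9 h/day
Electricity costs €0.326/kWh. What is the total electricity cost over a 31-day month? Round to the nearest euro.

€49

induction cooktop: 2692 W × 0.599 h × 31 d = 49,988 Wh = 49.99 kWh
aquarium pump: 14.43 W × 4.98 h × 31 d = 2,228 Wh = 2.228 kWh
dehumidifier: 376.1 W × 7.28 h × 31 d = 84,878 Wh = 84.88 kWh
LED light strip: 37.2 W × 11.9 h × 31 d = 13,723 Wh = 13.72 kWh
Total energy = 49.99 + 2.228 + 84.88 + 13.72 = 150.8 kWh
Cost = 150.8 kWh × €0.326 = €49.17 ≈ €49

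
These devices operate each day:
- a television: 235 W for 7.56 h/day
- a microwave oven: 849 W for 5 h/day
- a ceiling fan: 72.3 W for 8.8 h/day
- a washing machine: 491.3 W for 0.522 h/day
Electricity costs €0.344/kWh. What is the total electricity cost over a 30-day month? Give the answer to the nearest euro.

€71

television: 235 W × 7.56 h × 30 d = 53,298 Wh = 53.3 kWh
microwave oven: 849 W × 5 h × 30 d = 127,350 Wh = 127.3 kWh
ceiling fan: 72.3 W × 8.8 h × 30 d = 19,087 Wh = 19.09 kWh
washing machine: 491.3 W × 0.522 h × 30 d = 7,694 Wh = 7.694 kWh
Total energy = 53.3 + 127.3 + 19.09 + 7.694 = 207.4 kWh
Cost = 207.4 kWh × €0.344 = €71.36 ≈ €71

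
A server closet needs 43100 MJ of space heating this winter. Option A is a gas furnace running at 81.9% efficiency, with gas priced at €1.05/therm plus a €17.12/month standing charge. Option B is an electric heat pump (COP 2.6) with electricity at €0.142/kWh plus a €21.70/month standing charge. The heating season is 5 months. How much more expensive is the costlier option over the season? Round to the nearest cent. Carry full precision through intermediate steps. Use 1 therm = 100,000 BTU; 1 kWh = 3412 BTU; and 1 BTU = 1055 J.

Heat load = 43100 MJ = 43,100,000,000 J / 1055 = 40,853,081 BTU
Gas: input = 40,853,081 / 0.819 = 49,881,661 BTU = 498.8 therm → 498.8 × €1.05 = €523.76; + 5 × €17.12 standing = €609.36
Heat pump: 40,853,081 BTU / 3412 = 11,970 kWh heat; / 2.6 = 4,605 kWh in → × €0.142 = €653.93; + 5 × €21.70 standing = €762.43
Difference = |€609.36 − €762.43| = €153.07

€153.07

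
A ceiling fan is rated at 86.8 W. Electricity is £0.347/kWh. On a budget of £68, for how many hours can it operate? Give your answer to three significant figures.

Energy budget = £68 / £0.347 per kWh = 196 kWh = 195,965 Wh
Runtime = 195,965 Wh / 86.8 W = 2,258 h

2260 h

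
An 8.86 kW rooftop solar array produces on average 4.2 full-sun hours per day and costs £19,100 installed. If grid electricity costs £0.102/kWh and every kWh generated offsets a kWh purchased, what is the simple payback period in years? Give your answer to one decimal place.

13.8 years

Daily generation = 8.86 kW × 4.2 h = 37.21 kWh
Annual generation = 37.21 × 365 = 13582 kWh
Annual savings = 13582 × £0.102 = £1,385.40
Payback = £19,100 / £1,385.40 = 13.8 years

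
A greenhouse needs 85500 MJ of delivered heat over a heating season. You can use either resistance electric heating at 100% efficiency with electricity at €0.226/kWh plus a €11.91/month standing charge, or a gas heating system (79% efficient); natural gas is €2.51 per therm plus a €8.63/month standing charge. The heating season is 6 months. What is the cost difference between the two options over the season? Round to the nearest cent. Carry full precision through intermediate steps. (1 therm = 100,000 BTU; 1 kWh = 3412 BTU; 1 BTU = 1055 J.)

Heat load = 85500 MJ = 85,500,000,000 J / 1055 = 81,042,654 BTU
Gas: input = 81,042,654 / 0.79 = 102,585,638 BTU = 1,026 therm → 1,026 × €2.51 = €2,574.90; + 6 × €8.63 standing = €2,626.68
Electric: 81,042,654 BTU / 3412 = 23,750 kWh → × €0.226 = €5,368.01; + 6 × €11.91 standing = €5,439.47
Difference = |€2,626.68 − €5,439.47| = €2,812.79

€2812.79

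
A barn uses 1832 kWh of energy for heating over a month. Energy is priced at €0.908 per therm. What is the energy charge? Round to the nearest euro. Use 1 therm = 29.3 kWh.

1832 kWh × (0.03413 therm/kWh) = 62.53 therm
Cost = 62.53 therm × €0.908/therm = €56.77 ≈ €57

€57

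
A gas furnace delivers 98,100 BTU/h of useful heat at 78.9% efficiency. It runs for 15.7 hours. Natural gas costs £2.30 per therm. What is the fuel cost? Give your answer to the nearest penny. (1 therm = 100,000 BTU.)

Heat delivered = 98,100 BTU/h × 15.7 h = 1,540,170 BTU
Gas input = 1,540,170 / 0.789 = 1,952,053 BTU
= 1,952,053 / 100,000 = 19.52 therm
Cost = 19.52 × £2.30/therm = £44.90

£44.90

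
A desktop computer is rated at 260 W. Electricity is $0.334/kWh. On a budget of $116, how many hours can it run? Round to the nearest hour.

Energy budget = $116 / $0.334 per kWh = 347.3 kWh = 347,305 Wh
Runtime = 347,305 Wh / 260 W = 1,336 h

1336 h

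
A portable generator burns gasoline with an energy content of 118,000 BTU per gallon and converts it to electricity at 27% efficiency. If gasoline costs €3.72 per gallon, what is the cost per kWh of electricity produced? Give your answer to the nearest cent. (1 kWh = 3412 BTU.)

€0.40

Electrical output per gallon = 118,000 BTU × 0.27 / 3412 BTU/kWh = 9.338 kWh
Cost per kWh = €3.72 / 9.338 kWh = €0.398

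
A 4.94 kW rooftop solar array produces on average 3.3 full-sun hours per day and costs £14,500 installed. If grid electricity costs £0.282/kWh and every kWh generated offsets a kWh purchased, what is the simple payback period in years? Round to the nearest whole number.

9 years

Daily generation = 4.94 kW × 3.3 h = 16.3 kWh
Annual generation = 16.3 × 365 = 5950.2 kWh
Annual savings = 5950.2 × £0.282 = £1,677.96
Payback = £14,500 / £1,677.96 = 8.64 years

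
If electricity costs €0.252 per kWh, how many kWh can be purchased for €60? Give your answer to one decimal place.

€60 / €0.252 per kWh = 238.1 kWh

238.1 kWh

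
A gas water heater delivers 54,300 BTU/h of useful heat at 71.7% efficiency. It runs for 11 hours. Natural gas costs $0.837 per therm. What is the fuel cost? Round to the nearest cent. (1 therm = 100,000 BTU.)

Heat delivered = 54,300 BTU/h × 11 h = 597,300 BTU
Gas input = 597,300 / 0.717 = 833,054 BTU
= 833,054 / 100,000 = 8.331 therm
Cost = 8.331 × $0.837/therm = $6.97

$6.97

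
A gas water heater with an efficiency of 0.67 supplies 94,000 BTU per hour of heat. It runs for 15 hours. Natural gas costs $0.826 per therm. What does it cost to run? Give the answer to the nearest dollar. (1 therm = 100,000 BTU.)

$17

Heat delivered = 94,000 BTU/h × 15 h = 1,410,000 BTU
Gas input = 1,410,000 / 0.67 = 2,104,478 BTU
= 2,104,478 / 100,000 = 21.04 therm
Cost = 21.04 × $0.826/therm = $17.38 ≈ $17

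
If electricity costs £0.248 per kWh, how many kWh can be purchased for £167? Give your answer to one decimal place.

£167 / £0.248 per kWh = 673.4 kWh

673.4 kWh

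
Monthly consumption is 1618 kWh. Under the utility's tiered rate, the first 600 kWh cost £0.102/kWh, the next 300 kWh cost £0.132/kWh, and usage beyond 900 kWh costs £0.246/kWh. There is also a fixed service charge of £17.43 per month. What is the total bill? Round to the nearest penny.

First 600 kWh × £0.102 = £61.20
Next 300 kWh × £0.132 = £39.60
Remaining 718 kWh × £0.246 = £176.63
Energy charge = £277.43; + service £17.43 = £294.86

£294.86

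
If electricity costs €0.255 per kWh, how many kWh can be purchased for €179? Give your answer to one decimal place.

€179 / €0.255 per kWh = 702 kWh

702.0 kWh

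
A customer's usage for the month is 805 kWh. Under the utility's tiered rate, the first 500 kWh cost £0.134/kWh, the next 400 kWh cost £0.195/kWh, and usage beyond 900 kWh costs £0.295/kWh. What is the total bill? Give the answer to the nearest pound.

First 500 kWh × £0.134 = £67.00
Next 305 kWh × £0.195 = £59.48
Remaining tier: 0 kWh (not reached)
Total = £126.47 ≈ £126

£126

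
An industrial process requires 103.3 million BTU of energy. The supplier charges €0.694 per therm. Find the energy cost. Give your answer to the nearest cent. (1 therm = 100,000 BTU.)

€716.90

103.3 million BTU × (10 therm/million BTU) = 1,033 therm
Cost = 1,033 therm × €0.694/therm = €716.90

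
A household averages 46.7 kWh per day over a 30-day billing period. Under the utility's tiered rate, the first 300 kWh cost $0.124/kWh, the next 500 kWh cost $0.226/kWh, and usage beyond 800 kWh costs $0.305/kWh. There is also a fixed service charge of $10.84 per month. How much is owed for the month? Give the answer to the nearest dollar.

Usage = 46.7 kWh/day × 30 days = 1401 kWh
First 300 kWh × $0.124 = $37.20
Next 500 kWh × $0.226 = $113.00
Remaining 601 kWh × $0.305 = $183.31
Energy charge = $333.50; + service $10.84 = $344.34 ≈ $344

$344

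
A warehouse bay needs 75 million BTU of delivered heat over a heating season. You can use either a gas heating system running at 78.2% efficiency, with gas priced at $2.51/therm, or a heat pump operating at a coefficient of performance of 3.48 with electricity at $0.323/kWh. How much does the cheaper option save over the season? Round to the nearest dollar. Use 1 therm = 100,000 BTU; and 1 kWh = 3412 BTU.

Heat load = 75 × 10⁶ BTU = 75,000,000 BTU
Gas: input = 75,000,000 / 0.782 = 95,907,928 BTU = 959.1 therm → 959.1 × $2.51 = $2,407.29
Heat pump: 75,000,000 BTU / 3412 = 21,980 kWh heat; / 3.48 = 6,316 kWh in → × $0.323 = $2,040.21
Difference = |$2,407.29 − $2,040.21| = $367.08 ≈ $367

$367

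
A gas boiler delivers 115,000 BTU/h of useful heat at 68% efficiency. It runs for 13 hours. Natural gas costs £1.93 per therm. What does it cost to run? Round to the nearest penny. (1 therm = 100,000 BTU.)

Heat delivered = 115,000 BTU/h × 13 h = 1,495,000 BTU
Gas input = 1,495,000 / 0.68 = 2,198,529 BTU
= 2,198,529 / 100,000 = 21.99 therm
Cost = 21.99 × £1.93/therm = £42.43

£42.43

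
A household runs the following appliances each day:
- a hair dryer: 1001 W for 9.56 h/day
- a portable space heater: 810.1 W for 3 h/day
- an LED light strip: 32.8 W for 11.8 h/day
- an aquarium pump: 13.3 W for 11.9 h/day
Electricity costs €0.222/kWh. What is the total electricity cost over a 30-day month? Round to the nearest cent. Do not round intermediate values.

€83.55

hair dryer: 1001 W × 9.56 h × 30 d = 287,087 Wh = 287.1 kWh
portable space heater: 810.1 W × 3 h × 30 d = 72,909 Wh = 72.91 kWh
LED light strip: 32.8 W × 11.8 h × 30 d = 11,611 Wh = 11.61 kWh
aquarium pump: 13.3 W × 11.9 h × 30 d = 4,748 Wh = 4.748 kWh
Total energy = 287.1 + 72.91 + 11.61 + 4.748 = 376.4 kWh
Cost = 376.4 kWh × €0.222 = €83.55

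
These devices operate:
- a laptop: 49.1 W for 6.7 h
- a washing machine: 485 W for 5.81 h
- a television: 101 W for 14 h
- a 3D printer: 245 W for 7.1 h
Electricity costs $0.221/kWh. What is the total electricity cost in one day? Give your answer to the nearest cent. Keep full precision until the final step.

$1.39

laptop: 49.1 W × 6.7 h = 329 Wh = 0.329 kWh
washing machine: 485 W × 5.81 h = 2,818 Wh = 2.818 kWh
television: 101 W × 14 h = 1,414 Wh = 1.414 kWh
3D printer: 245 W × 7.1 h = 1,740 Wh = 1.74 kWh
Total energy = 0.329 + 2.818 + 1.414 + 1.74 = 6.3 kWh
Cost = 6.3 kWh × $0.221 = $1.39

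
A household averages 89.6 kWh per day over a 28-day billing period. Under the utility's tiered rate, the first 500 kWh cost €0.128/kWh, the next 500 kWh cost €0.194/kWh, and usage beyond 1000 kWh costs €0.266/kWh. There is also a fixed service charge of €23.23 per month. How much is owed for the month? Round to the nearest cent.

€585.57

Usage = 89.6 kWh/day × 28 days = 2508.8 kWh
First 500 kWh × €0.128 = €64.00
Next 500 kWh × €0.194 = €97.00
Remaining 1508.8 kWh × €0.266 = €401.34
Energy charge = €562.34; + service €23.23 = €585.57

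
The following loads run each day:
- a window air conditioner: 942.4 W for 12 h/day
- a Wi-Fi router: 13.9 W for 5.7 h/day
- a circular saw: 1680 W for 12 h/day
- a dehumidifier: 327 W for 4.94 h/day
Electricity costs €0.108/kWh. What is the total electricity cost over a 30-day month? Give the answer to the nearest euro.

window air conditioner: 942.4 W × 12 h × 30 d = 339,264 Wh = 339.3 kWh
Wi-Fi router: 13.9 W × 5.7 h × 30 d = 2,377 Wh = 2.377 kWh
circular saw: 1680 W × 12 h × 30 d = 604,800 Wh = 604.8 kWh
dehumidifier: 327 W × 4.94 h × 30 d = 48,461 Wh = 48.46 kWh
Total energy = 339.3 + 2.377 + 604.8 + 48.46 = 994.9 kWh
Cost = 994.9 kWh × €0.108 = €107.45 ≈ €107

€107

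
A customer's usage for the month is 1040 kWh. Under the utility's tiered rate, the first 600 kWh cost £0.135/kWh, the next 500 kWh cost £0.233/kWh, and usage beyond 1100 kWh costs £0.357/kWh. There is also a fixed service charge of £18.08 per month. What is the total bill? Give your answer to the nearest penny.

£201.60

First 600 kWh × £0.135 = £81.00
Next 440 kWh × £0.233 = £102.52
Remaining tier: 0 kWh (not reached)
Energy charge = £183.52; + service £18.08 = £201.60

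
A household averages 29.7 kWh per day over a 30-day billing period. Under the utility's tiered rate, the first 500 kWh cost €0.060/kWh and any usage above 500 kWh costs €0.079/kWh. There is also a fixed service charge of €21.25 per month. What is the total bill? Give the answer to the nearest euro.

Usage = 29.7 kWh/day × 30 days = 891 kWh
First 500 kWh × €0.060 = €30.00
Remaining 391 kWh × €0.079 = €30.89
Energy charge = €60.89; + service €21.25 = €82.14 ≈ €82

€82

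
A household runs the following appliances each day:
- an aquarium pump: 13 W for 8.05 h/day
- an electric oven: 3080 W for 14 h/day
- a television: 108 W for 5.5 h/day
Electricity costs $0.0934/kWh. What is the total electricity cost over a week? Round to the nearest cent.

aquarium pump: 13 W × 8.05 h × 7 d = 733 Wh = 0.7326 kWh
electric oven: 3080 W × 14 h × 7 d = 301,840 Wh = 301.8 kWh
television: 108 W × 5.5 h × 7 d = 4,158 Wh = 4.158 kWh
Total energy = 0.7326 + 301.8 + 4.158 = 306.7 kWh
Cost = 306.7 kWh × $0.0934 = $28.65

$28.65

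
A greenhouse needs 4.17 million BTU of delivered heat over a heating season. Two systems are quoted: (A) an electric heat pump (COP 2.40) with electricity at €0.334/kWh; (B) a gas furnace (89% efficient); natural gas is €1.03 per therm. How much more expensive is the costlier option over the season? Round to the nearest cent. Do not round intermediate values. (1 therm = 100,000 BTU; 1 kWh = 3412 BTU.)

€121.82

Heat load = 4.17 × 10⁶ BTU = 4,170,000 BTU
Gas: input = 4,170,000 / 0.89 = 4,685,393 BTU = 46.85 therm → 46.85 × €1.03 = €48.26
Heat pump: 4,170,000 BTU / 3412 = 1,222 kWh heat; / 2.40 = 509.2 kWh in → × €0.334 = €170.08
Difference = |€48.26 − €170.08| = €121.82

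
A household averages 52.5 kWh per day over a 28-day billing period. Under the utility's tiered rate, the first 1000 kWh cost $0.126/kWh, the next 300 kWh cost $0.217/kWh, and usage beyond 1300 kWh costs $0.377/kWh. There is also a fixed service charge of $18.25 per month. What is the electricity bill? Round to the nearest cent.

$273.44

Usage = 52.5 kWh/day × 28 days = 1470 kWh
First 1000 kWh × $0.126 = $126.00
Next 300 kWh × $0.217 = $65.10
Remaining 170 kWh × $0.377 = $64.09
Energy charge = $255.19; + service $18.25 = $273.44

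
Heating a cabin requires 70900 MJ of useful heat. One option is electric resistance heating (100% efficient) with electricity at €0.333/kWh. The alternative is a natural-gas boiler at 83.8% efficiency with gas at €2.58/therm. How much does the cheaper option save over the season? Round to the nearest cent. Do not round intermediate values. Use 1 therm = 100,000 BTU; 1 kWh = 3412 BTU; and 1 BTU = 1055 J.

€4489.83

Heat load = 70900 MJ = 70,900,000,000 J / 1055 = 67,203,791 BTU
Gas: input = 67,203,791 / 0.838 = 80,195,455 BTU = 802 therm → 802 × €2.58 = €2,069.04
Electric: 67,203,791 BTU / 3412 = 19,700 kWh → × €0.333 = €6,558.87
Difference = |€2,069.04 − €6,558.87| = €4,489.83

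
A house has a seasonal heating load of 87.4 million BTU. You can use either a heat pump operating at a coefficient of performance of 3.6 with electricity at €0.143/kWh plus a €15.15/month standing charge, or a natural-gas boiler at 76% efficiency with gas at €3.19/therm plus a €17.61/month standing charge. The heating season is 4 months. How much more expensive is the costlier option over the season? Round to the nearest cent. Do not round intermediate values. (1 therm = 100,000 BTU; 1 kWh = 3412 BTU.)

€2660.84

Heat load = 87.4 × 10⁶ BTU = 87,400,000 BTU
Gas: input = 87,400,000 / 0.76 = 115,000,000 BTU = 1,150 therm → 1,150 × €3.19 = €3,668.50; + 4 × €17.61 standing = €3,738.94
Heat pump: 87,400,000 BTU / 3412 = 25,620 kWh heat; / 3.6 = 7,115 kWh in → × €0.143 = €1,017.50; + 4 × €15.15 standing = €1,078.10
Difference = |€3,738.94 − €1,078.10| = €2,660.84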